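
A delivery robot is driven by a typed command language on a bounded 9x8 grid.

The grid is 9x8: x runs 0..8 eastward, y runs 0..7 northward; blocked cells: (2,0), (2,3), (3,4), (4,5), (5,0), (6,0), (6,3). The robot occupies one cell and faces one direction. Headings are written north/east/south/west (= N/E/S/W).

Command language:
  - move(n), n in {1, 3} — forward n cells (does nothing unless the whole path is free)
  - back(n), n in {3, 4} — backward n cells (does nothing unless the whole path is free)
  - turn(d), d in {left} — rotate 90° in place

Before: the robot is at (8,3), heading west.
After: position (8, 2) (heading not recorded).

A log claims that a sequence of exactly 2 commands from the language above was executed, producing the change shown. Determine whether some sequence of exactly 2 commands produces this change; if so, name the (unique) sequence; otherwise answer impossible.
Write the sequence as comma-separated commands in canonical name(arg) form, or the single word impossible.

turn(left), move(1)

key: order matters: swapping turn(left) and move(1) lands elsewhere
initial: at (8,3), heading west
1. turn(left) → at (8,3), heading south
2. move(1) → at (8,2), heading south
all 25 alternatives checked — unique.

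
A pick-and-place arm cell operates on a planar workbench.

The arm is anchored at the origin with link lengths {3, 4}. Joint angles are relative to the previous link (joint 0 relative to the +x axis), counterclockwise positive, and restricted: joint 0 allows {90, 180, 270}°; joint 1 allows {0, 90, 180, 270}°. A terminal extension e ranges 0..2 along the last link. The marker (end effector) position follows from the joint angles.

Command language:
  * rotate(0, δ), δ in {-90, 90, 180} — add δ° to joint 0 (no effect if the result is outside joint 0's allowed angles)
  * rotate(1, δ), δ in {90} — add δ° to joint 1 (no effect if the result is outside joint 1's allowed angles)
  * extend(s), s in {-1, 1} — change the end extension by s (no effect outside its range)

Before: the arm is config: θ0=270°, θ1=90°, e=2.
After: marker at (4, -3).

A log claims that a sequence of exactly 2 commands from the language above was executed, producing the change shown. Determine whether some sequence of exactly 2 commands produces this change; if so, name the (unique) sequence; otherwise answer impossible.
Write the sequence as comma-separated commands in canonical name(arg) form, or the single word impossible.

t0: config: θ0=270°, θ1=90°, e=2
t=1 extend(-1) ⇒ config: θ0=270°, θ1=90°, e=1
t=2 extend(-1) ⇒ config: θ0=270°, θ1=90°, e=0
no rival 2-sequence matches.

extend(-1), extend(-1)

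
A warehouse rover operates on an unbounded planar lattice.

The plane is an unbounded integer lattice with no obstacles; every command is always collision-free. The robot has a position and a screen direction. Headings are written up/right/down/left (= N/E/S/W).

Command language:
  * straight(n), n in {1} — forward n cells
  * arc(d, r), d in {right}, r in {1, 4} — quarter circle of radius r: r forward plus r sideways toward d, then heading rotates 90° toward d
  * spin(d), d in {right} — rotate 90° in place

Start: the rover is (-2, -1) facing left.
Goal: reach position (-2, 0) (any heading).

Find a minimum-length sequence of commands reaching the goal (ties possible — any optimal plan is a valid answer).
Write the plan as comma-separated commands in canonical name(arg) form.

t0: (-2, -1) facing left
step 1 (spin(right)): (-2, -1) facing up
step 2 (straight(1)): (-2, 0) facing up
no 1-step plan works, so 2 is optimal.

spin(right), straight(1)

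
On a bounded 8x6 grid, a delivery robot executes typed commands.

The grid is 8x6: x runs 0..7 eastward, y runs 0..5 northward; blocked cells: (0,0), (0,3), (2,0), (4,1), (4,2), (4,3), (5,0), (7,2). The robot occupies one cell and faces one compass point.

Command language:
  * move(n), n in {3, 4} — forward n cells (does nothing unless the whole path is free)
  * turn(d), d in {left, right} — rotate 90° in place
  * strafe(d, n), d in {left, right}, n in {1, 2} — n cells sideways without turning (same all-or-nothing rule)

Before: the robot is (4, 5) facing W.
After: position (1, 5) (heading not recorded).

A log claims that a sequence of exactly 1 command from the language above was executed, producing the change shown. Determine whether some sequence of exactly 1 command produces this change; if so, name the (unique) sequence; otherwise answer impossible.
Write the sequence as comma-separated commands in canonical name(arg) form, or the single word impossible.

move(3)

start: (4, 5) facing W
[1] after move(3): (1, 5) facing W
all 8 alternatives checked — unique.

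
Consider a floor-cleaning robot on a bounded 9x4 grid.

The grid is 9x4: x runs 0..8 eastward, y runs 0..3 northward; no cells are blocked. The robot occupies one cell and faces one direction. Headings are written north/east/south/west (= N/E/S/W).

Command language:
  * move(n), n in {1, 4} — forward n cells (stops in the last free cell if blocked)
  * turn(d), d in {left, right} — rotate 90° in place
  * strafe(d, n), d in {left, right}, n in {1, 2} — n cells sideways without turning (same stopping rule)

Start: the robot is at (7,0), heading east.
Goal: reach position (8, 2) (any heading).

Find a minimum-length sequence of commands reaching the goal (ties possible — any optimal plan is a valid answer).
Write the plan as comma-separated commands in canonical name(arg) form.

strafe(left, 2), move(4)

begin: at (7,0), heading east
1. strafe(left, 2) → at (7,2), heading east
2. move(4) → at (8,2), heading east
no 1-step plan works, so 2 is optimal.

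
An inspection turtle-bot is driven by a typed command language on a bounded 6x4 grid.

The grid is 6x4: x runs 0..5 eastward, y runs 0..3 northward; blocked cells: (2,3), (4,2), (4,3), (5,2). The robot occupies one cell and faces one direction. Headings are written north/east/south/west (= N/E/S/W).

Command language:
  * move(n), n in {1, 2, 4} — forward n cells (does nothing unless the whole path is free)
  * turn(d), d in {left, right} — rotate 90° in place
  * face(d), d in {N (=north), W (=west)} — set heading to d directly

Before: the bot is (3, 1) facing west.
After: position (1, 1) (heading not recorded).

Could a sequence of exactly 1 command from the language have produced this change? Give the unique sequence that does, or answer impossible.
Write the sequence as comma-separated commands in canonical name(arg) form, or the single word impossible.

move(2)

from: (3, 1) facing west
t=1 move(2) ⇒ (1, 1) facing west
uniquely the one of 7 1-step routes that fits.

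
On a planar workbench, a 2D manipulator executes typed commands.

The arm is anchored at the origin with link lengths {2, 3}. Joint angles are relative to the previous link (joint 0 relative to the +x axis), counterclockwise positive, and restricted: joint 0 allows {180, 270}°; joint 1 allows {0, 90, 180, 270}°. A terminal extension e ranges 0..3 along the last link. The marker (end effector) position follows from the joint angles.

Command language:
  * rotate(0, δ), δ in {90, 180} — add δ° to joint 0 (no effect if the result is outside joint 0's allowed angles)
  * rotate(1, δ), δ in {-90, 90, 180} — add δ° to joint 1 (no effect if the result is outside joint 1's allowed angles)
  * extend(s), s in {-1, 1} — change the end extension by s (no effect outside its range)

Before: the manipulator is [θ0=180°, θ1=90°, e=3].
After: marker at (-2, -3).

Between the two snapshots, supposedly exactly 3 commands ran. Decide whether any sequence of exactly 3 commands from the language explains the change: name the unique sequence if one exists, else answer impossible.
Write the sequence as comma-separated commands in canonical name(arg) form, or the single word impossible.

begin: [θ0=180°, θ1=90°, e=3]
1. extend(-1) → [θ0=180°, θ1=90°, e=2]
2. extend(-1) → [θ0=180°, θ1=90°, e=1]
3. extend(-1) → [θ0=180°, θ1=90°, e=0]
no rival 3-sequence matches.

extend(-1), extend(-1), extend(-1)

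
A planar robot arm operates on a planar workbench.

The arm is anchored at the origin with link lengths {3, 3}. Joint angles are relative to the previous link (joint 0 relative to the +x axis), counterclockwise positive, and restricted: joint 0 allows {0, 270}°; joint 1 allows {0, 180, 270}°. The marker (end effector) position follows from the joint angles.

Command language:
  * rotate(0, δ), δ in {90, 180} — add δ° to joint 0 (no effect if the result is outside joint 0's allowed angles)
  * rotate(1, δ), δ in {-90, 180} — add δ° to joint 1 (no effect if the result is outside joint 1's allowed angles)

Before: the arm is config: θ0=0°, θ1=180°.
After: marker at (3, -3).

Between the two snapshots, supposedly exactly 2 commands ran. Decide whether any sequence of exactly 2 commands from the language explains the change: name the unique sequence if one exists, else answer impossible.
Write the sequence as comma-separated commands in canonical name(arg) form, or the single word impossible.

key: order matters: swapping rotate(1, 180) and rotate(1, -90) lands elsewhere
begin: config: θ0=0°, θ1=180°
1. rotate(1, 180) → config: θ0=0°, θ1=0°
2. rotate(1, -90) → config: θ0=0°, θ1=270°
uniquely the one of 16 2-step routes that fits.

rotate(1, 180), rotate(1, -90)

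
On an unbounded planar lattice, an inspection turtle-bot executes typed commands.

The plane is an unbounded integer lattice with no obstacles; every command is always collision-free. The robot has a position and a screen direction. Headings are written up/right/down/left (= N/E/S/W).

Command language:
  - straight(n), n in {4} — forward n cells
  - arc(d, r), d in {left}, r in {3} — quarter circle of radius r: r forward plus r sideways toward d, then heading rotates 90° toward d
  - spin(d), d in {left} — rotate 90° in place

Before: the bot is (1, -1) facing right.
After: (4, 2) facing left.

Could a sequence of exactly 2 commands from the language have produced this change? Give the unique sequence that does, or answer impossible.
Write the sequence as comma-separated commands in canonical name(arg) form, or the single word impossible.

key: order matters: swapping arc(left, 3) and spin(left) lands elsewhere
t0: (1, -1) facing right
t=1 arc(left, 3) ⇒ (4, 2) facing up
t=2 spin(left) ⇒ (4, 2) facing left
no other 2-command option fits: unique.

arc(left, 3), spin(left)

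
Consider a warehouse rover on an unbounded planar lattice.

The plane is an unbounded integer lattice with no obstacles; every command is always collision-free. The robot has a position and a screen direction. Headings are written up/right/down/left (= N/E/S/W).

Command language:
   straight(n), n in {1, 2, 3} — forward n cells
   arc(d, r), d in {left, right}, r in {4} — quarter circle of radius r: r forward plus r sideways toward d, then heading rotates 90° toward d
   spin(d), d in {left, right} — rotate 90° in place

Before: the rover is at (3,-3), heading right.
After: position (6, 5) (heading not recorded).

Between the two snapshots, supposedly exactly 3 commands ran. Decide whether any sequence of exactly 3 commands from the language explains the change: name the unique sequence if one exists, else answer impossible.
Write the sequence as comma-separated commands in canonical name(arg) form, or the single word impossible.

key: running arc(left, 4) before straight(3) would end elsewhere — order is forced
t0: at (3,-3), heading right
t=1 straight(3) ⇒ at (6,-3), heading right
t=2 arc(left, 4) ⇒ at (10,1), heading up
t=3 arc(left, 4) ⇒ at (6,5), heading left
all 343 alternatives checked — unique.

straight(3), arc(left, 4), arc(left, 4)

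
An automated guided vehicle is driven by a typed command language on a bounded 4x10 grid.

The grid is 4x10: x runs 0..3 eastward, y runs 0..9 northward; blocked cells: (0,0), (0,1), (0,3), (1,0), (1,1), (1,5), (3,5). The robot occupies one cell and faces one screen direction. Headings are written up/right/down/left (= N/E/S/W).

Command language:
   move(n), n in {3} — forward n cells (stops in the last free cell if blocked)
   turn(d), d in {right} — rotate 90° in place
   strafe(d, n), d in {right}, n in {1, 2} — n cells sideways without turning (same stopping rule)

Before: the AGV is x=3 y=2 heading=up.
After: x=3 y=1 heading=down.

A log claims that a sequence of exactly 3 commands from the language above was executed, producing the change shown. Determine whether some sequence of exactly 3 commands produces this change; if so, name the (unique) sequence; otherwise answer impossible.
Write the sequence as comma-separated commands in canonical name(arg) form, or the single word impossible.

key: position moved to (3,1) AND the heading swung to S — translation plus rotation needed
from: x=3 y=2 heading=up
step 1 (turn(right)): x=3 y=2 heading=right
step 2 (strafe(right, 1)): x=3 y=1 heading=right
step 3 (turn(right)): x=3 y=1 heading=down
no rival 3-sequence matches.

turn(right), strafe(right, 1), turn(right)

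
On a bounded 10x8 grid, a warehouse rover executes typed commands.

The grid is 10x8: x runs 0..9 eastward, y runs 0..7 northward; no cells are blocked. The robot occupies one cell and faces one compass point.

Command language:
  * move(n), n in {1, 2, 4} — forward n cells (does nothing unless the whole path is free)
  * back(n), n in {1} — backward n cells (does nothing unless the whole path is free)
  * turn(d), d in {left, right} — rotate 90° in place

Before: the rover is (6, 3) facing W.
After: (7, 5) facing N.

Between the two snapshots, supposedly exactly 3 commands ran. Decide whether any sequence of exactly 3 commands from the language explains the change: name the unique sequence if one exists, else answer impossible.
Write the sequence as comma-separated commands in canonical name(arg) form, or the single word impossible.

back(1), turn(right), move(2)

key: cell and facing (now N) both changed — the 3 commands mix motion and turning
begin: (6, 3) facing W
t=1 back(1) ⇒ (7, 3) facing W
t=2 turn(right) ⇒ (7, 3) facing N
t=3 move(2) ⇒ (7, 5) facing N
no other 3-command option fits: unique.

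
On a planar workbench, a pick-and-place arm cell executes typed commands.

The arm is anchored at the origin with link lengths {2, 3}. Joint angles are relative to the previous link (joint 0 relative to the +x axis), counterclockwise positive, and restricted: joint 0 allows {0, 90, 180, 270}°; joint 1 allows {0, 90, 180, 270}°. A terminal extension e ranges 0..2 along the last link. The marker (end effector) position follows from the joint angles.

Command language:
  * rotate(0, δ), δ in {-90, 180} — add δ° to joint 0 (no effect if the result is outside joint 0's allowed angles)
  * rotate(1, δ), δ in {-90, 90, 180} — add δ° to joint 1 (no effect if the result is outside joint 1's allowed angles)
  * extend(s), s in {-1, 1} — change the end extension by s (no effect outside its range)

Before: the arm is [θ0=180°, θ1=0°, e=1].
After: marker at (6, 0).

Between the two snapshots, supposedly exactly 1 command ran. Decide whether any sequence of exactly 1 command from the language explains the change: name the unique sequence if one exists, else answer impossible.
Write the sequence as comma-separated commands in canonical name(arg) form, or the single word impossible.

rotate(0, 180)

from: [θ0=180°, θ1=0°, e=1]
t=1 rotate(0, 180) ⇒ [θ0=0°, θ1=0°, e=1]
all 7 alternatives checked — unique.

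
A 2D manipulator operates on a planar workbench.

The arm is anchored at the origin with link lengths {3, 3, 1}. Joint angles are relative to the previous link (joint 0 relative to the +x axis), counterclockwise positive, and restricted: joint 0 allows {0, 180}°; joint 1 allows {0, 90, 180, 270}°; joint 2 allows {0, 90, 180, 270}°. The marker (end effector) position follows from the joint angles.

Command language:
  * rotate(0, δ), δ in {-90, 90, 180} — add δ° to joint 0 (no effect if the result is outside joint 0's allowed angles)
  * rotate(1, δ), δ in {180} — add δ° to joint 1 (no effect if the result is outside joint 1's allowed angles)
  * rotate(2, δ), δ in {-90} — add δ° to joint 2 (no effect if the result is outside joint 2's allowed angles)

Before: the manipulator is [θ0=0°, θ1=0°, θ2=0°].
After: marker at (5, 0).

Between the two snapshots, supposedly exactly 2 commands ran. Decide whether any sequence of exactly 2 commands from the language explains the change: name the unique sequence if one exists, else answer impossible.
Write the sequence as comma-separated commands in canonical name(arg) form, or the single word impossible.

rotate(2, -90), rotate(2, -90)

start: [θ0=0°, θ1=0°, θ2=0°]
step 1 (rotate(2, -90)): [θ0=0°, θ1=0°, θ2=270°]
step 2 (rotate(2, -90)): [θ0=0°, θ1=0°, θ2=180°]
no rival 2-sequence matches.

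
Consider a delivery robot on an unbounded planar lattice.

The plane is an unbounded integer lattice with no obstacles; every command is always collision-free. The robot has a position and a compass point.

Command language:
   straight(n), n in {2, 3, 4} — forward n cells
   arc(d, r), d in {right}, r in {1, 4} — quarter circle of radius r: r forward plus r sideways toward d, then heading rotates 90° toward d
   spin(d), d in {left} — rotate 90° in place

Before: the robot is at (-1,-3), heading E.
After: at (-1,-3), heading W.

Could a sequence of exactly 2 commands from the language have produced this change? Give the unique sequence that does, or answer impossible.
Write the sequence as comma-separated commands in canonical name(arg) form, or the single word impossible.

key: parked at (-1,-3) the whole time — nothing moves the robot
from: at (-1,-3), heading E
[1] after spin(left): at (-1,-3), heading N
[2] after spin(left): at (-1,-3), heading W
no other 2-command option fits: unique.

spin(left), spin(left)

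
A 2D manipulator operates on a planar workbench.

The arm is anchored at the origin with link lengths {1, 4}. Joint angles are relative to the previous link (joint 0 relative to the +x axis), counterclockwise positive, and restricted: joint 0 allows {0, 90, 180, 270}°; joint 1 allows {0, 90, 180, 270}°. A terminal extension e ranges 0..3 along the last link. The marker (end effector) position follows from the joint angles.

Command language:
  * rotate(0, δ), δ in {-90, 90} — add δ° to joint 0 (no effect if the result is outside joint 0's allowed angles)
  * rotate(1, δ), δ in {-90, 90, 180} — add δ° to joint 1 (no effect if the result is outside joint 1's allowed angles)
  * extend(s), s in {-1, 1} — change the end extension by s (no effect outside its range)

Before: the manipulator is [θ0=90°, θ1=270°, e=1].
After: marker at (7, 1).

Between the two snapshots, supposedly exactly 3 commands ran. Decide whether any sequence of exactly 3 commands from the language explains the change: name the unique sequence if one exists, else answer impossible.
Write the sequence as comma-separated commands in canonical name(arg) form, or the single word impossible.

extend(1), extend(1), extend(1)

start: [θ0=90°, θ1=270°, e=1]
[1] after extend(1): [θ0=90°, θ1=270°, e=2]
[2] after extend(1): [θ0=90°, θ1=270°, e=3]
[3] after extend(1): [θ0=90°, θ1=270°, e=3]
all 343 alternatives checked — unique.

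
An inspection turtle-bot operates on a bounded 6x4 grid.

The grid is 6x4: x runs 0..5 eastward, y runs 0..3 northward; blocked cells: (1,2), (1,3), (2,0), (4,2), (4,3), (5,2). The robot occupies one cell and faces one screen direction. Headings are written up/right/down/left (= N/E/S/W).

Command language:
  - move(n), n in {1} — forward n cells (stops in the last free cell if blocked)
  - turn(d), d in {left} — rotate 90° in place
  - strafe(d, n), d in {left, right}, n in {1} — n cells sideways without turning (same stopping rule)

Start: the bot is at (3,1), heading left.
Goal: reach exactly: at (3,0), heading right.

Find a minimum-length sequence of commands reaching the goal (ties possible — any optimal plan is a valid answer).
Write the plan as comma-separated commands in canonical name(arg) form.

start: at (3,1), heading left
step 1 (turn(left)): at (3,1), heading down
step 2 (turn(left)): at (3,1), heading right
step 3 (strafe(right, 1)): at (3,0), heading right
shorter routes all fall short; 3 is best.

turn(left), turn(left), strafe(right, 1)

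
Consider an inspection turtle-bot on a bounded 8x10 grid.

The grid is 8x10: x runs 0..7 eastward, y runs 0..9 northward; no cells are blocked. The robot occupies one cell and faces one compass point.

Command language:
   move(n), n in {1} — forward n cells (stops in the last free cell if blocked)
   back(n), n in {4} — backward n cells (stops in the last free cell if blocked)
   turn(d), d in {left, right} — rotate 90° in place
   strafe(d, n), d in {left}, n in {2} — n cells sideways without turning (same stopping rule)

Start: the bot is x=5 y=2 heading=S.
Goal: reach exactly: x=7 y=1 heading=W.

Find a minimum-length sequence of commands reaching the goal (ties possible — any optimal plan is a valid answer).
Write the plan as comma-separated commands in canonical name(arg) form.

move(1), strafe(left, 2), turn(right)

from: x=5 y=2 heading=S
step 1 (move(1)): x=5 y=1 heading=S
step 2 (strafe(left, 2)): x=7 y=1 heading=S
step 3 (turn(right)): x=7 y=1 heading=W
minimal: 3 command(s), checked below 3.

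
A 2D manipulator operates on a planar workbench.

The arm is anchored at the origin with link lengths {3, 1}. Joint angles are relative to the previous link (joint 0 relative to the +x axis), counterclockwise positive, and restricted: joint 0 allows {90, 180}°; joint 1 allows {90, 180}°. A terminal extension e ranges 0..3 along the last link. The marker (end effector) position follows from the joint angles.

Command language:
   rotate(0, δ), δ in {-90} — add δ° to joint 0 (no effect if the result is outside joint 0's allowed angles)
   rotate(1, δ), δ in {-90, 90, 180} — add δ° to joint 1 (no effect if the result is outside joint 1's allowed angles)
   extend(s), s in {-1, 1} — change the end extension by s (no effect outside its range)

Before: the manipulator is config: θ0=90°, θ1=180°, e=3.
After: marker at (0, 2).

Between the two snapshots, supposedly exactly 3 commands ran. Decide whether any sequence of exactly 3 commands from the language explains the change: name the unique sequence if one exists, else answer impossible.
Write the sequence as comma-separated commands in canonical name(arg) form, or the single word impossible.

extend(-1), extend(-1), extend(-1)

t0: config: θ0=90°, θ1=180°, e=3
[1] after extend(-1): config: θ0=90°, θ1=180°, e=2
[2] after extend(-1): config: θ0=90°, θ1=180°, e=1
[3] after extend(-1): config: θ0=90°, θ1=180°, e=0
no other 3-command option fits: unique.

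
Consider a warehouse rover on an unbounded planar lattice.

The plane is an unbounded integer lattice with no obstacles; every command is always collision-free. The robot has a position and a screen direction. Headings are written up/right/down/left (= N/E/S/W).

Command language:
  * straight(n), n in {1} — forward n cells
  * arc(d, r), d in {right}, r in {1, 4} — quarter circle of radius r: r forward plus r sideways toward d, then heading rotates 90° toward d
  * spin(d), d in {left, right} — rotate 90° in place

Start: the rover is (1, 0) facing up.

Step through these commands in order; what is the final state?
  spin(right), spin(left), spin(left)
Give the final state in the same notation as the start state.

start: (1, 0) facing up
step 1 (spin(right)): (1, 0) facing right
step 2 (spin(left)): (1, 0) facing up
step 3 (spin(left)): (1, 0) facing left

(1, 0) facing left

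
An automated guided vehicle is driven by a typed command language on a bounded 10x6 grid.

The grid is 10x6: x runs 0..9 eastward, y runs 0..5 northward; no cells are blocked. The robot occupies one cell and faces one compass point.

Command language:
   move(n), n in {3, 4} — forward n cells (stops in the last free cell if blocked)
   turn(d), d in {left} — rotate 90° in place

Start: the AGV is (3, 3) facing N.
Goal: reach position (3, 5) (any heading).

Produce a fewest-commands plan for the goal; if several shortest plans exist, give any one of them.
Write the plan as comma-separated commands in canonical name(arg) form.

begin: (3, 3) facing N
1. move(3) → (3, 5) facing N
minimal: 1 command(s), checked below 1.

move(3)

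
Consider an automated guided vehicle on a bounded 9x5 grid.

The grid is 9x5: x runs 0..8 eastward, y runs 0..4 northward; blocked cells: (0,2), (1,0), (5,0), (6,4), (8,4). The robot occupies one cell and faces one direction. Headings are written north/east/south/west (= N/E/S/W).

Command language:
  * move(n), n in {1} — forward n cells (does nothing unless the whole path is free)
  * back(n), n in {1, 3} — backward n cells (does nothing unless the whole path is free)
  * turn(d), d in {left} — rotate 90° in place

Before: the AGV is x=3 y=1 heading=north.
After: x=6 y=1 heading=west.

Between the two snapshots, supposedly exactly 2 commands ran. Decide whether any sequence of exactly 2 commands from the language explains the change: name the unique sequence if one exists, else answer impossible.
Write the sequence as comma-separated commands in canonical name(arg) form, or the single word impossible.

key: running back(3) before turn(left) would end elsewhere — order is forced
start: x=3 y=1 heading=north
1. turn(left) → x=3 y=1 heading=west
2. back(3) → x=6 y=1 heading=west
no rival 2-sequence matches.

turn(left), back(3)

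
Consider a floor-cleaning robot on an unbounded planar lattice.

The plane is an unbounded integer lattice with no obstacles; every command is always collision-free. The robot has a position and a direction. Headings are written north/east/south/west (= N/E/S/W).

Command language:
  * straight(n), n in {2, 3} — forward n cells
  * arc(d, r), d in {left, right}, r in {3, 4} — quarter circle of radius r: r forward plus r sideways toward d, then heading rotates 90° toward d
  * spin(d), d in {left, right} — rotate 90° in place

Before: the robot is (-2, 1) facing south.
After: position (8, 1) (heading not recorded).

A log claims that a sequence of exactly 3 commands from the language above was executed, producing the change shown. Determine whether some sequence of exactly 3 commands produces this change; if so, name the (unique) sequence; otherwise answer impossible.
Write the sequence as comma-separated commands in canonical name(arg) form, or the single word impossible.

arc(left, 4), straight(2), arc(left, 4)

from: (-2, 1) facing south
[1] after arc(left, 4): (2, -3) facing east
[2] after straight(2): (4, -3) facing east
[3] after arc(left, 4): (8, 1) facing north
uniquely the one of 512 3-step routes that fits.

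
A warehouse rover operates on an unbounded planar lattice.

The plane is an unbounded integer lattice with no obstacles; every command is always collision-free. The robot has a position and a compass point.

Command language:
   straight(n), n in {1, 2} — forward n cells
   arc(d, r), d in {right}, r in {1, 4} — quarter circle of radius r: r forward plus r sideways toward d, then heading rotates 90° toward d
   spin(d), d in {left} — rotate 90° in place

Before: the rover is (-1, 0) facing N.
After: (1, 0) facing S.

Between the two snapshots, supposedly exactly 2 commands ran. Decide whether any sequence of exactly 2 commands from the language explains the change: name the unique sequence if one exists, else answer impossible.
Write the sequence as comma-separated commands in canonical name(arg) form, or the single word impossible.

key: position moved to (1,0) AND the heading swung to S — translation plus rotation needed
t0: (-1, 0) facing N
1. arc(right, 1) → (0, 1) facing E
2. arc(right, 1) → (1, 0) facing S
no other 2-command option fits: unique.

arc(right, 1), arc(right, 1)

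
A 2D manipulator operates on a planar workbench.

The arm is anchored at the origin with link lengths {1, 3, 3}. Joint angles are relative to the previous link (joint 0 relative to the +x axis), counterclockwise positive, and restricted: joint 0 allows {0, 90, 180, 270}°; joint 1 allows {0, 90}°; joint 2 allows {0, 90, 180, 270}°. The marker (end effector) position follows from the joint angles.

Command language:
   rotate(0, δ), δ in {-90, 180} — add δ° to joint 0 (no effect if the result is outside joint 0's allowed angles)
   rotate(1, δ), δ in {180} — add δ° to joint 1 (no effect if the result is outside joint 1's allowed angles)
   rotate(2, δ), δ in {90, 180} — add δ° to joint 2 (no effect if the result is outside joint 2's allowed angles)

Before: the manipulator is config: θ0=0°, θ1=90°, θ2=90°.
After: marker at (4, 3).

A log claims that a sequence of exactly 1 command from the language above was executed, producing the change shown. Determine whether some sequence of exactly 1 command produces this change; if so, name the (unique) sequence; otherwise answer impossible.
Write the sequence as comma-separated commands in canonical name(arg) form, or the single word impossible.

begin: config: θ0=0°, θ1=90°, θ2=90°
step 1 (rotate(2, 180)): config: θ0=0°, θ1=90°, θ2=270°
no rival 1-sequence matches.

rotate(2, 180)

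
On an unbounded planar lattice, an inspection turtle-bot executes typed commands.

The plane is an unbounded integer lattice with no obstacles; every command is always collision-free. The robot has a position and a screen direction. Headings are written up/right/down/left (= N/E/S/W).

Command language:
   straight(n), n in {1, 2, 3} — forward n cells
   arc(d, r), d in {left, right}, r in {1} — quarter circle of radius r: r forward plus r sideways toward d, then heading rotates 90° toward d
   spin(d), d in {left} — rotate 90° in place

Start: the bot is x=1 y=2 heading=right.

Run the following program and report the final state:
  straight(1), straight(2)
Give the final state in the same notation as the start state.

x=4 y=2 heading=right

initial: x=1 y=2 heading=right
[1] after straight(1): x=2 y=2 heading=right
[2] after straight(2): x=4 y=2 heading=right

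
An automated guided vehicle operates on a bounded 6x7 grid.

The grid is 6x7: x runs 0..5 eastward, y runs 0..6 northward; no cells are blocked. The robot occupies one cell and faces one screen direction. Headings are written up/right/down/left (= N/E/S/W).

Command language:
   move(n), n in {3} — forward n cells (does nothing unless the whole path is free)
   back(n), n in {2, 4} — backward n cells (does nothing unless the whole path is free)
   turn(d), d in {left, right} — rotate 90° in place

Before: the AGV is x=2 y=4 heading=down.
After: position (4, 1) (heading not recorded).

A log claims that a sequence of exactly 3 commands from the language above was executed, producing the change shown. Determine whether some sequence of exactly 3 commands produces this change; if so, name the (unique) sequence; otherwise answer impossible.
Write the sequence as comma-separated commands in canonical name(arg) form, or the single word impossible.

move(3), turn(right), back(2)

key: running back(2) before move(3) would end elsewhere — order is forced
t0: x=2 y=4 heading=down
step 1 (move(3)): x=2 y=1 heading=down
step 2 (turn(right)): x=2 y=1 heading=left
step 3 (back(2)): x=4 y=1 heading=left
no other 3-command option fits: unique.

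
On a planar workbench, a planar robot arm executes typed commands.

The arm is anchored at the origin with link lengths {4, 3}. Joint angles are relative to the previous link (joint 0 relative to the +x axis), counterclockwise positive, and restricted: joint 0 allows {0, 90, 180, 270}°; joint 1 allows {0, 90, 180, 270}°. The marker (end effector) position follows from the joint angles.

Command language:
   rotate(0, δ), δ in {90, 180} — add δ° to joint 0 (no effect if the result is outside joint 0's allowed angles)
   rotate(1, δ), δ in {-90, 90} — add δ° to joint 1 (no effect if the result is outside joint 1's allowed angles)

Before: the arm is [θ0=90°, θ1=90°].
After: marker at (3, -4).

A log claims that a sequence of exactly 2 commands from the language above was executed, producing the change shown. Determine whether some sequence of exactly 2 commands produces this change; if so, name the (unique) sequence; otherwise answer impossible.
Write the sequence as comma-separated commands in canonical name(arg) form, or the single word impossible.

rotate(0, 90), rotate(0, 90)

begin: [θ0=90°, θ1=90°]
t=1 rotate(0, 90) ⇒ [θ0=180°, θ1=90°]
t=2 rotate(0, 90) ⇒ [θ0=270°, θ1=90°]
all 16 alternatives checked — unique.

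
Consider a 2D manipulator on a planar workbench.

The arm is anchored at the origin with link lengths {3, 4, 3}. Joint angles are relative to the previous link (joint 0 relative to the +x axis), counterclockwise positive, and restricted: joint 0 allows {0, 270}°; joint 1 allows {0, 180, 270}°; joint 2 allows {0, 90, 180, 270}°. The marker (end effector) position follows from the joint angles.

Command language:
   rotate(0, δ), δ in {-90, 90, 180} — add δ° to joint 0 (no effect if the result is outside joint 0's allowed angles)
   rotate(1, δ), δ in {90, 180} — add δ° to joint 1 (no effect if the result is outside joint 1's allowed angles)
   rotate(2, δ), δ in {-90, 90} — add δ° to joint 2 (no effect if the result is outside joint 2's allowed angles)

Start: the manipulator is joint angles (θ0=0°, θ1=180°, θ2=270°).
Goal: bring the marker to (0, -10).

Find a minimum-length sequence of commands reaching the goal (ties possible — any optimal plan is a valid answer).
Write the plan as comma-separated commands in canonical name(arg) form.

start: joint angles (θ0=0°, θ1=180°, θ2=270°)
t=1 rotate(2, 90) ⇒ joint angles (θ0=0°, θ1=180°, θ2=0°)
t=2 rotate(1, 180) ⇒ joint angles (θ0=0°, θ1=0°, θ2=0°)
t=3 rotate(0, -90) ⇒ joint angles (θ0=270°, θ1=0°, θ2=0°)
shorter routes all fall short; 3 is best.

rotate(2, 90), rotate(1, 180), rotate(0, -90)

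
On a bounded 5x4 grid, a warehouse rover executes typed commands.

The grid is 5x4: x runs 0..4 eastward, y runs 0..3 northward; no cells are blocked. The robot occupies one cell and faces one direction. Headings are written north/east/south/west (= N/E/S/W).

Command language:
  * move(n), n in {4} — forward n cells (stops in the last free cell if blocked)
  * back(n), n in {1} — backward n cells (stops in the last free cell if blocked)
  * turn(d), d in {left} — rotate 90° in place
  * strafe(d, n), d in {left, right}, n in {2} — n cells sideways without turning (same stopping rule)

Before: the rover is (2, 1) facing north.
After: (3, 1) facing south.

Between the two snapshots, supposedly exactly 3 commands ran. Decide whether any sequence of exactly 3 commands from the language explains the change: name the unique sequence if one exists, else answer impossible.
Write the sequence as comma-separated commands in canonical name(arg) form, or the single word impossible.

turn(left), back(1), turn(left)

key: cell and facing (now S) both changed — the 3 commands mix motion and turning
initial: (2, 1) facing north
[1] after turn(left): (2, 1) facing west
[2] after back(1): (3, 1) facing west
[3] after turn(left): (3, 1) facing south
uniquely the one of 125 3-step routes that fits.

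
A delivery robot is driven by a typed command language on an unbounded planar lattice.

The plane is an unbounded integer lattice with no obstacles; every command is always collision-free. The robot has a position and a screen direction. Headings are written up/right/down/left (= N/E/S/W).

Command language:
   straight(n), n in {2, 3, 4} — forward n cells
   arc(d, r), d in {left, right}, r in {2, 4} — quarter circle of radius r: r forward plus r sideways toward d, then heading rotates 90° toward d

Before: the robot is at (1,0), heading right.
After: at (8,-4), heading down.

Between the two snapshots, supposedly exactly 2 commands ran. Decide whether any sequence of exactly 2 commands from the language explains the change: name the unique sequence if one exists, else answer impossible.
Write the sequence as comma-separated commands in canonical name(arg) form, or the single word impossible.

straight(3), arc(right, 4)

key: position moved to (8,-4) AND the heading swung to S — translation plus rotation needed
start: at (1,0), heading right
t=1 straight(3) ⇒ at (4,0), heading right
t=2 arc(right, 4) ⇒ at (8,-4), heading down
all 49 alternatives checked — unique.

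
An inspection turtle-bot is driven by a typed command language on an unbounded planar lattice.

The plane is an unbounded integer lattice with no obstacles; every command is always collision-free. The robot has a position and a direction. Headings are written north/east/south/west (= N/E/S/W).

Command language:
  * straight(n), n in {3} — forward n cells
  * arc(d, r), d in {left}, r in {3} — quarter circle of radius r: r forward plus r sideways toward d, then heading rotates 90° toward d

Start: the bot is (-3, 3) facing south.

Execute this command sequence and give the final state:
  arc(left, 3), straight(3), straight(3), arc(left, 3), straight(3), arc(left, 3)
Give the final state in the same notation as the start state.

(6, 9) facing west

begin: (-3, 3) facing south
step 1 (arc(left, 3)): (0, 0) facing east
step 2 (straight(3)): (3, 0) facing east
step 3 (straight(3)): (6, 0) facing east
step 4 (arc(left, 3)): (9, 3) facing north
step 5 (straight(3)): (9, 6) facing north
step 6 (arc(left, 3)): (6, 9) facing west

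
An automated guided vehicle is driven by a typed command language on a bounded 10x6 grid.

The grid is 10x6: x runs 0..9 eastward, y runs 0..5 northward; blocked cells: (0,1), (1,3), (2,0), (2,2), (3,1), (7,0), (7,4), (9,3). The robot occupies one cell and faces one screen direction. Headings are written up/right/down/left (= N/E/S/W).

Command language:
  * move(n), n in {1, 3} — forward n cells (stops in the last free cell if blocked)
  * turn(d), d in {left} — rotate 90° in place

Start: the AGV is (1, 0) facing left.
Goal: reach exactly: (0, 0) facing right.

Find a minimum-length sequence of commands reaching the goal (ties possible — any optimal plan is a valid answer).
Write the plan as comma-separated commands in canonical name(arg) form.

move(3), turn(left), turn(left)

initial: (1, 0) facing left
1. move(3) → (0, 0) facing left
2. turn(left) → (0, 0) facing down
3. turn(left) → (0, 0) facing right
minimal: 3 command(s), checked below 3.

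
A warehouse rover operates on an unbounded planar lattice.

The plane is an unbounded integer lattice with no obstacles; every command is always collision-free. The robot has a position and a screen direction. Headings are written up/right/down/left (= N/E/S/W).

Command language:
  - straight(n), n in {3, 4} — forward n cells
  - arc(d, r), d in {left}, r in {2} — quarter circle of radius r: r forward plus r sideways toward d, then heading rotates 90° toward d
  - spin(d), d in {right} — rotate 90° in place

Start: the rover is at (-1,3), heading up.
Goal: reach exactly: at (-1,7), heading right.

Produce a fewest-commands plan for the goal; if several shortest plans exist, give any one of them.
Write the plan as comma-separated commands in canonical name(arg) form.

straight(4), spin(right)

begin: at (-1,3), heading up
[1] after straight(4): at (-1,7), heading up
[2] after spin(right): at (-1,7), heading right
minimal: 2 command(s), checked below 2.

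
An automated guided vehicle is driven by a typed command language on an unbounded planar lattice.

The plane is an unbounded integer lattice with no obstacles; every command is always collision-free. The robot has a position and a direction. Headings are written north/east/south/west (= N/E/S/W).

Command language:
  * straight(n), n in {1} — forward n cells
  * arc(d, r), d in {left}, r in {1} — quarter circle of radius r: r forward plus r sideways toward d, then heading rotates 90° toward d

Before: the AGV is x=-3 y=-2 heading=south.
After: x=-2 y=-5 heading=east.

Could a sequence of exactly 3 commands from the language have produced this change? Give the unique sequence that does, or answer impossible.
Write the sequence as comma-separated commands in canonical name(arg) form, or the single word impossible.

key: cell and facing (now E) both changed — the 3 commands mix motion and turning
from: x=-3 y=-2 heading=south
t=1 straight(1) ⇒ x=-3 y=-3 heading=south
t=2 straight(1) ⇒ x=-3 y=-4 heading=south
t=3 arc(left, 1) ⇒ x=-2 y=-5 heading=east
no rival 3-sequence matches.

straight(1), straight(1), arc(left, 1)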